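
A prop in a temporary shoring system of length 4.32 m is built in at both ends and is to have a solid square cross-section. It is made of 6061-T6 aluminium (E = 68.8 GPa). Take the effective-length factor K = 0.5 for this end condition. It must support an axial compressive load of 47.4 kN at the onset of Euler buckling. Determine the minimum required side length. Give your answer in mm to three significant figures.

a ≈ 44.5 mm

L_e = K·L = 0.5 × 4.32 = 2.160 m
Required I = P_cr·L_e²/(π²E) = 4.740×10^4 × 2.160² / (π² × 6.88×10^10) = 3.257×10^-7 m⁴
I_req = 3.257×10^5 mm⁴
Solid square: I = a⁴/12  ⇒  a = (12I)^(1/4) = (12×3.257×10^5)^(1/4) = 44.5 mm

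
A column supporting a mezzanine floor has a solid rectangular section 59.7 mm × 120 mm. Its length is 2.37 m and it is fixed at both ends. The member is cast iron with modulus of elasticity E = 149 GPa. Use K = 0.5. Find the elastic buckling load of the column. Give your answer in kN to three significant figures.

P_cr ≈ 2230 kN

Buckling occurs about the weak axis: I_min = h·b³/12 with b = 59.7 mm (the shorter side).
I_min = 120×59.7³/12 = 2.128×10^6 mm⁴
I = 2.128×10^6 mm⁴ = 2.128×10^-6 m⁴
Effective length L_e = K·L = 0.5 × 2.37 = 1.185 m
P_cr = π²EI / L_e² = π² × 149×10⁹ × 2.128×10^-6 / 1.185² = 2.228×10^6 N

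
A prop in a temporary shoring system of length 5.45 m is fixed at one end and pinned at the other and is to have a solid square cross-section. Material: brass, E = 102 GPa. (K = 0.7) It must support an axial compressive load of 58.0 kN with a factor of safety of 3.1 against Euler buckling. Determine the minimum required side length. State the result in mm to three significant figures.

Required P_cr = n·P = 3.1 × 58.0 = 179.8 kN
L_e = K·L = 0.7 × 5.45 = 3.815 m
Required I = P_cr·L_e²/(π²E) = 1.798×10^5 × 3.815² / (π² × 1.02×10^11) = 2.599×10^-6 m⁴
I_req = 2.599×10^6 mm⁴
Solid square: I = a⁴/12  ⇒  a = (12I)^(1/4) = (12×2.599×10^6)^(1/4) = 74.7 mm

a ≈ 74.7 mm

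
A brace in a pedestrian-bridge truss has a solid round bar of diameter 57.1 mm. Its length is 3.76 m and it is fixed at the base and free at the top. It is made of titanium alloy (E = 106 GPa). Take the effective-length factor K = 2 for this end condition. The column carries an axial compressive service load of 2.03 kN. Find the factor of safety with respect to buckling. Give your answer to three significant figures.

n ≈ 4.76

I = πd⁴/64 = π×57.1⁴/64 = 5.218×10^5 mm⁴
I = 5.218×10^5 mm⁴ = 5.218×10^-7 m⁴
Effective length L_e = K·L = 2 × 3.76 = 7.520 m
P_cr = π²EI / L_e² = π² × 106×10⁹ × 5.218×10^-7 / 7.520² = 9.653×10^3 N
Factor of safety n = P_cr / P = 9.6535 / 2.03 = 4.76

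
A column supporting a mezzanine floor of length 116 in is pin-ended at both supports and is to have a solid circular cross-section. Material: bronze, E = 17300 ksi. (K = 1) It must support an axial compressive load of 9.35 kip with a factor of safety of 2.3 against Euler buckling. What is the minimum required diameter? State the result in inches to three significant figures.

Required P_cr = n·P = 2.3 × 9.35 = 21.50 kip
L_e = K·L = 1 × 116 = 116.0 in
Required I = P_cr·L_e²/(π²E) = 2.151×10^4 × 116.0² / (π² × 1.73×10^7) = 1.695 in⁴
Solid circle: I = πd⁴/64  ⇒  d = (64I/π)^(1/4) = (64×1.695/π)^(1/4) = 2.42 in

d ≈ 2.42 in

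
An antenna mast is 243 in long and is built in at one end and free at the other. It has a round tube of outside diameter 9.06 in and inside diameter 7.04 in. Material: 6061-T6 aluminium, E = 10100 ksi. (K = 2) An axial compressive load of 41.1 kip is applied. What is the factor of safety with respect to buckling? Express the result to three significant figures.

n ≈ 2.16

d_o = 9.06 in, d_i = 7.04 in
I = π(d_o⁴ − d_i⁴)/64 = π(9.06⁴ − 7.040⁴)/64 = 210.2 in⁴
Effective length L_e = K·L = 2 × 243 = 486.0 in
P_cr = π²EI / L_e² = π² × 10100×10³ × 210.2 / 486.0² = 8.870×10^4 lb
Factor of safety n = P_cr / P = 88.695 / 41.1 = 2.16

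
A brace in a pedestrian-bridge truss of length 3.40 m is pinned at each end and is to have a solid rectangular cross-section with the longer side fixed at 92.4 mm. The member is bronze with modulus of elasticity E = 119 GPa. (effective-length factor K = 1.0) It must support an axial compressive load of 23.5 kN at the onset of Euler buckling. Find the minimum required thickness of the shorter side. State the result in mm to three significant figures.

b ≈ 31.1 mm

L_e = K·L = 1 × 3.40 = 3.400 m
Required I = P_cr·L_e²/(π²E) = 2.350×10^4 × 3.400² / (π² × 1.19×10^11) = 2.313×10^-7 m⁴
I_req = 2.313×10^5 mm⁴
Rectangle, weak axis: I_min = h·b³/12 with h = 92.4 mm fixed  ⇒  b = (12I/h)^(1/3) = 31.1 mm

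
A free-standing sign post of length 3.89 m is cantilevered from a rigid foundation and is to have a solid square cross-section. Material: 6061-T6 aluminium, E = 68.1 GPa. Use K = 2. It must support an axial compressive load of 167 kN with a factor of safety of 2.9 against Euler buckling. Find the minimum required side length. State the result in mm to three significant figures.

Required P_cr = n·P = 2.9 × 167 = 484.3 kN
L_e = K·L = 2 × 3.89 = 7.780 m
Required I = P_cr·L_e²/(π²E) = 4.843×10^5 × 7.780² / (π² × 6.81×10^10) = 4.361×10^-5 m⁴
I_req = 4.361×10^7 mm⁴
Solid square: I = a⁴/12  ⇒  a = (12I)^(1/4) = (12×4.361×10^7)^(1/4) = 151 mm

a ≈ 151 mm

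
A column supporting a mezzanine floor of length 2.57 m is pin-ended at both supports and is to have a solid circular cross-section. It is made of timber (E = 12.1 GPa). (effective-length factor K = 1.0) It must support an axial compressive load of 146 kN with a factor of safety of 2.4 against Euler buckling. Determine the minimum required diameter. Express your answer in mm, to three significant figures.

d ≈ 141 mm

Required P_cr = n·P = 2.4 × 146 = 350.4 kN
L_e = K·L = 1 × 2.57 = 2.570 m
Required I = P_cr·L_e²/(π²E) = 3.504×10^5 × 2.570² / (π² × 1.21×10^10) = 1.938×10^-5 m⁴
I_req = 1.938×10^7 mm⁴
Solid circle: I = πd⁴/64  ⇒  d = (64I/π)^(1/4) = (64×1.938×10^7/π)^(1/4) = 141 mm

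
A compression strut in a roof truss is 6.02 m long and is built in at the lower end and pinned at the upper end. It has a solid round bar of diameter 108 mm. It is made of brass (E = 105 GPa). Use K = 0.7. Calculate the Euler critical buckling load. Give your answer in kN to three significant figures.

I = πd⁴/64 = π×108⁴/64 = 6.678×10^6 mm⁴
I = 6.678×10^6 mm⁴ = 6.678×10^-6 m⁴
Effective length L_e = K·L = 0.7 × 6.02 = 4.214 m
P_cr = π²EI / L_e² = π² × 105×10⁹ × 6.678×10^-6 / 4.214² = 3.897×10^5 N

P_cr ≈ 390 kN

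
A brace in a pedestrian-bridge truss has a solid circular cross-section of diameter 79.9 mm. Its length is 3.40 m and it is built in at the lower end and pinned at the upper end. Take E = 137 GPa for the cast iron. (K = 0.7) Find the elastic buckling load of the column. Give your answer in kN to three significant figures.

I = πd⁴/64 = π×79.9⁴/64 = 2.001×10^6 mm⁴
I = 2.001×10^6 mm⁴ = 2.001×10^-6 m⁴
Effective length L_e = K·L = 0.7 × 3.40 = 2.380 m
P_cr = π²EI / L_e² = π² × 137×10⁹ × 2.001×10^-6 / 2.380² = 4.776×10^5 N

P_cr ≈ 478 kN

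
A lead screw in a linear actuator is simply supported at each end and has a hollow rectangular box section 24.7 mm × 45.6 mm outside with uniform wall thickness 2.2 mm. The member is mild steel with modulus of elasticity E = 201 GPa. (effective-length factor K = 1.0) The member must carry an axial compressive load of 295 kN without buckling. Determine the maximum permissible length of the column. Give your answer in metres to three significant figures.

Inner dimensions: h_i = 45.6 − 2×2.2 = 41.20 mm, b_i = 24.7 − 2×2.2 = 20.30 mm
Weak-axis I_min = (h_o·b_o³ − h_i·b_i³)/12 with b_o = 24.7, b_i = 20.30 mm (shorter outer/inner sides).
I_min = (45.6×24.7³ − 41.20×20.30³)/12 = 2.854×10^4 mm⁴
I = 2.854×10^-8 m⁴
At the buckling limit P_cr = P = 2.950×10^5 N
From P_cr = π²EI/(K·L)²:  L = (1/K)·√(π²EI/P_cr) = (1/1)·√(π²×2.01×10^11×2.854×10^-8/2.950×10^5)
L = 0.438 m

L_max ≈ 0.438 m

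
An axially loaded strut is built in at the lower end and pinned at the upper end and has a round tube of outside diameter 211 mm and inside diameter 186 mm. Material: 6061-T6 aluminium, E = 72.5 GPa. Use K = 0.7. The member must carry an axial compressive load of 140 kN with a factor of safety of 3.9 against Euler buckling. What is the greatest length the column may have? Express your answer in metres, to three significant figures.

L_max ≈ 10.2 m

d_o = 211 mm, d_i = 186 mm
I = π(d_o⁴ − d_i⁴)/64 = π(211⁴ − 186.0⁴)/64 = 3.855×10^7 mm⁴
I = 3.855×10^-5 m⁴
Required critical load P_cr = n·P = 3.9 × 140 = 546.0 kN = 5.460×10^5 N
From P_cr = π²EI/(K·L)²:  L = (1/K)·√(π²EI/P_cr) = (1/0.7)·√(π²×7.25×10^10×3.855×10^-5/5.460×10^5)
L = 10.2 m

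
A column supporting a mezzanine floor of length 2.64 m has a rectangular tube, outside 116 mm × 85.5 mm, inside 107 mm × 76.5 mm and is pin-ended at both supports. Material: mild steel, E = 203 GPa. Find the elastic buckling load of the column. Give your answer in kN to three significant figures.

Weak-axis I_min = (h_o·b_o³ − h_i·b_i³)/12 with b_o = 85.5, b_i = 76.50 mm (shorter outer/inner sides).
I_min = (116×85.5³ − 107.0×76.50³)/12 = 2.050×10^6 mm⁴
I = 2.050×10^6 mm⁴ = 2.050×10^-6 m⁴
Effective length L_e = K·L = 1 × 2.64 = 2.640 m
P_cr = π²EI / L_e² = π² × 203×10⁹ × 2.050×10^-6 / 2.640² = 5.893×10^5 N

P_cr ≈ 589 kN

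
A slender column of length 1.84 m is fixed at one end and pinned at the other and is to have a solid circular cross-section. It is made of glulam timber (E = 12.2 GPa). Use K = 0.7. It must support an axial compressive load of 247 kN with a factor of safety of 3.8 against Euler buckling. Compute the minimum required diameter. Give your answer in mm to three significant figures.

d ≈ 127 mm

Required P_cr = n·P = 3.8 × 247 = 938.6 kN
L_e = K·L = 0.7 × 1.84 = 1.288 m
Required I = P_cr·L_e²/(π²E) = 9.386×10^5 × 1.288² / (π² × 1.22×10^10) = 1.293×10^-5 m⁴
I_req = 1.293×10^7 mm⁴
Solid circle: I = πd⁴/64  ⇒  d = (64I/π)^(1/4) = (64×1.293×10^7/π)^(1/4) = 127 mm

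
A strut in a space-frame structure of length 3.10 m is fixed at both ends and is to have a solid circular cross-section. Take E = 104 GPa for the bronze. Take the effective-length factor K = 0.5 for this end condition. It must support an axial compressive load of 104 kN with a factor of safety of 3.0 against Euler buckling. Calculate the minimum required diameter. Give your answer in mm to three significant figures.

d ≈ 62.1 mm

Required P_cr = n·P = 3.0 × 104 = 312.0 kN
L_e = K·L = 0.5 × 3.10 = 1.550 m
Required I = P_cr·L_e²/(π²E) = 3.120×10^5 × 1.550² / (π² × 1.04×10^11) = 7.303×10^-7 m⁴
I_req = 7.303×10^5 mm⁴
Solid circle: I = πd⁴/64  ⇒  d = (64I/π)^(1/4) = (64×7.303×10^5/π)^(1/4) = 62.1 mm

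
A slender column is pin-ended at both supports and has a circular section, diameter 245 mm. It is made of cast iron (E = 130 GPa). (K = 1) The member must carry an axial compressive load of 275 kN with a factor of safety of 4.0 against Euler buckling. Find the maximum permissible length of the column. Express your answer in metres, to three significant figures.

I = πd⁴/64 = π×245⁴/64 = 1.769×10^8 mm⁴
I = 1.769×10^-4 m⁴
Required critical load P_cr = n·P = 4.0 × 275 = 1100 kN = 1.100×10^6 N
From P_cr = π²EI/(K·L)²:  L = (1/K)·√(π²EI/P_cr) = (1/1)·√(π²×1.30×10^11×1.769×10^-4/1.100×10^6)
L = 14.4 m

L_max ≈ 14.4 m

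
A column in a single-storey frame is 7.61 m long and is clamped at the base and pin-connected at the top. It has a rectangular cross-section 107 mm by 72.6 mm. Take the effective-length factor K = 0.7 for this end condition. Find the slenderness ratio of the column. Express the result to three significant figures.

Buckling occurs about the weak axis: I_min = h·b³/12 with b = 72.6 mm (the shorter side).
I_min = 107×72.6³/12 = 3.412×10^6 mm⁴
A = 7.768×10^3 mm²;  r_min = √(I/A) = √(3.412×10^6/7.768×10^3) = 20.96 mm
L_e = K·L = 0.7 × 7.61 m = 5.327 m = 5327.0 mm
λ = L_e / r_min = 5327.0 / 20.96 = 254

λ ≈ 254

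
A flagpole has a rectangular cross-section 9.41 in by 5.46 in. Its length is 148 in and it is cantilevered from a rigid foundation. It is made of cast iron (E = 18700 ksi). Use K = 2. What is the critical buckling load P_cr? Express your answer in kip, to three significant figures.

Buckling occurs about the weak axis: I_min = h·b³/12 with b = 5.46 in (the shorter side).
I_min = 9.41×5.46³/12 = 127.6 in⁴
Effective length L_e = K·L = 2 × 148 = 296.0 in
P_cr = π²EI / L_e² = π² × 18700×10³ × 127.6 / 296.0² = 2.689×10^5 lb

P_cr ≈ 269 kip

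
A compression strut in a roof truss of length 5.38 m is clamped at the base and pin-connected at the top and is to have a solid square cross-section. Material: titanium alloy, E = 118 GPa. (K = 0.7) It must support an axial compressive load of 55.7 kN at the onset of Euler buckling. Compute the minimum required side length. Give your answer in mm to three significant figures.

L_e = K·L = 0.7 × 5.38 = 3.766 m
Required I = P_cr·L_e²/(π²E) = 5.570×10^4 × 3.766² / (π² × 1.18×10^11) = 6.783×10^-7 m⁴
I_req = 6.783×10^5 mm⁴
Solid square: I = a⁴/12  ⇒  a = (12I)^(1/4) = (12×6.783×10^5)^(1/4) = 53.4 mm

a ≈ 53.4 mm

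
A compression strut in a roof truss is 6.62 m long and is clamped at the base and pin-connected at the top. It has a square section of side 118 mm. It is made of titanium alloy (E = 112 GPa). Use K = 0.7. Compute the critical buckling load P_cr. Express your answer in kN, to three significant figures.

P_cr ≈ 832 kN

I = a⁴/12 = 118⁴/12 = 1.616×10^7 mm⁴
I = 1.616×10^7 mm⁴ = 1.616×10^-5 m⁴
Effective length L_e = K·L = 0.7 × 6.62 = 4.634 m
P_cr = π²EI / L_e² = π² × 112×10⁹ × 1.616×10^-5 / 4.634² = 8.317×10^5 N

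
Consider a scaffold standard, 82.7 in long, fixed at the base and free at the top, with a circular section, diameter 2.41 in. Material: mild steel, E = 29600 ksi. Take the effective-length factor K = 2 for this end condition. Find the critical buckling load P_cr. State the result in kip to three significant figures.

P_cr ≈ 17.7 kip

I = πd⁴/64 = π×2.41⁴/64 = 1.656 in⁴
Effective length L_e = K·L = 2 × 82.7 = 165.4 in
P_cr = π²EI / L_e² = π² × 29600×10³ × 1.656 / 165.4² = 1.768×10^4 lb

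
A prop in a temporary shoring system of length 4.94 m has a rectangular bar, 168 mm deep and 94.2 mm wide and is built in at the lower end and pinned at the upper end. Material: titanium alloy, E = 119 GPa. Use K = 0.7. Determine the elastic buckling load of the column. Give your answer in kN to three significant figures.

Buckling occurs about the weak axis: I_min = h·b³/12 with b = 94.2 mm (the shorter side).
I_min = 168×94.2³/12 = 1.170×10^7 mm⁴
I = 1.170×10^7 mm⁴ = 1.170×10^-5 m⁴
Effective length L_e = K·L = 0.7 × 4.94 = 3.458 m
P_cr = π²EI / L_e² = π² × 119×10⁹ × 1.170×10^-5 / 3.458² = 1.149×10^6 N

P_cr ≈ 1150 kN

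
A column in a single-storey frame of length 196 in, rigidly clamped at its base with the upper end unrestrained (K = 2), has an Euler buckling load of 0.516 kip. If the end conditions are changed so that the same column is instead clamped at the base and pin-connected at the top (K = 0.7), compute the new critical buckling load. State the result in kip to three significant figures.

P_cr ≈ 4.21 kip

P_cr ∝ 1/K², so P_cr,new = P_cr,old × (K_old/K_new)² = 0.516 × (2/0.7)²
= 0.516 × 8.163 = 4.21 kip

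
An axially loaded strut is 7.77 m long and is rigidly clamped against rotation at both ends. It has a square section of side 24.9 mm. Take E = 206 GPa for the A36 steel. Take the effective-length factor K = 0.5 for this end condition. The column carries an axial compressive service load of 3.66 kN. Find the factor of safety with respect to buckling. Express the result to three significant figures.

I = a⁴/12 = 24.9⁴/12 = 3.203×10^4 mm⁴
I = 3.203×10^4 mm⁴ = 3.203×10^-8 m⁴
Effective length L_e = K·L = 0.5 × 7.77 = 3.885 m
P_cr = π²EI / L_e² = π² × 206×10⁹ × 3.203×10^-8 / 3.885² = 4.315×10^3 N
Factor of safety n = P_cr / P = 4.3152 / 3.66 = 1.18

n ≈ 1.18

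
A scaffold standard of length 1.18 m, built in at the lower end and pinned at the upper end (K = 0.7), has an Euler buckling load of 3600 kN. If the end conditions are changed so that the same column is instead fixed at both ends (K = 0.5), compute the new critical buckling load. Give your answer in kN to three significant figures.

P_cr ∝ 1/K², so P_cr,new = P_cr,old × (K_old/K_new)² = 3600 × (0.7/0.5)²
= 3600 × 1.960 = 7060 kN

P_cr ≈ 7060 kN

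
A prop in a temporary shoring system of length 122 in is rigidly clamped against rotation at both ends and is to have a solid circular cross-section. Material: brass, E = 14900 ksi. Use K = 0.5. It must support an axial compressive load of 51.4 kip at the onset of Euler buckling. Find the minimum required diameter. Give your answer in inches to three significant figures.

L_e = K·L = 0.5 × 122 = 61.00 in
Required I = P_cr·L_e²/(π²E) = 5.140×10^4 × 61.00² / (π² × 1.49×10^7) = 1.301 in⁴
Solid circle: I = πd⁴/64  ⇒  d = (64I/π)^(1/4) = (64×1.301/π)^(1/4) = 2.27 in

d ≈ 2.27 in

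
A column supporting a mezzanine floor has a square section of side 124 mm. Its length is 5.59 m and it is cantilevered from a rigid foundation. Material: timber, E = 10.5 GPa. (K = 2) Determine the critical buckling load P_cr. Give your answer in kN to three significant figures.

I = a⁴/12 = 124⁴/12 = 1.970×10^7 mm⁴
I = 1.970×10^7 mm⁴ = 1.970×10^-5 m⁴
Effective length L_e = K·L = 2 × 5.59 = 11.18 m
P_cr = π²EI / L_e² = π² × 10.5×10⁹ × 1.970×10^-5 / 11.18² = 1.633×10^4 N

P_cr ≈ 16.3 kN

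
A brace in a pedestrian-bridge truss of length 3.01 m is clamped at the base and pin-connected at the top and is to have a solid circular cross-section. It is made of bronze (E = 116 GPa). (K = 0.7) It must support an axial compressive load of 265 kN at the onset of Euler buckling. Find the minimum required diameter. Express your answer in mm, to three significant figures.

L_e = K·L = 0.7 × 3.01 = 2.107 m
Required I = P_cr·L_e²/(π²E) = 2.650×10^5 × 2.107² / (π² × 1.16×10^11) = 1.028×10^-6 m⁴
I_req = 1.028×10^6 mm⁴
Solid circle: I = πd⁴/64  ⇒  d = (64I/π)^(1/4) = (64×1.028×10^6/π)^(1/4) = 67.6 mm

d ≈ 67.6 mm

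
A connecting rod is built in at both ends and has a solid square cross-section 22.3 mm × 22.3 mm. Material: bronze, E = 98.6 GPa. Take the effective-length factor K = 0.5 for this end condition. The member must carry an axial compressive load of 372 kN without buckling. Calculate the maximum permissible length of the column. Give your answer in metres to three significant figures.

I = a⁴/12 = 22.3⁴/12 = 2.061×10^4 mm⁴
I = 2.061×10^-8 m⁴
At the buckling limit P_cr = P = 3.720×10^5 N
From P_cr = π²EI/(K·L)²:  L = (1/K)·√(π²EI/P_cr) = (1/0.5)·√(π²×9.86×10^10×2.061×10^-8/3.720×10^5)
L = 0.464 m

L_max ≈ 0.464 m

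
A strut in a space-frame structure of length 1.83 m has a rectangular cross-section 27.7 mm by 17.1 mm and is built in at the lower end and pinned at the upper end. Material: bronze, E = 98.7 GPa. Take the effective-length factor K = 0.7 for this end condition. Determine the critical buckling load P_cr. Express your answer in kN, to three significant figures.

Buckling occurs about the weak axis: I_min = h·b³/12 with b = 17.1 mm (the shorter side).
I_min = 27.7×17.1³/12 = 1.154×10^4 mm⁴
I = 1.154×10^4 mm⁴ = 1.154×10^-8 m⁴
Effective length L_e = K·L = 0.7 × 1.83 = 1.281 m
P_cr = π²EI / L_e² = π² × 98.7×10⁹ × 1.154×10^-8 / 1.281² = 6.852×10^3 N

P_cr ≈ 6.85 kN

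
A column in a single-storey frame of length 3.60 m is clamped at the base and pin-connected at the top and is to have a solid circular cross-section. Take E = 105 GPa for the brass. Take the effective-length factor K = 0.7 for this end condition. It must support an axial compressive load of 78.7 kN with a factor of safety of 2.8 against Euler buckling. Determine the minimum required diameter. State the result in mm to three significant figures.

d ≈ 72.4 mm

Required P_cr = n·P = 2.8 × 78.7 = 220.4 kN
L_e = K·L = 0.7 × 3.60 = 2.520 m
Required I = P_cr·L_e²/(π²E) = 2.204×10^5 × 2.520² / (π² × 1.05×10^11) = 1.350×10^-6 m⁴
I_req = 1.350×10^6 mm⁴
Solid circle: I = πd⁴/64  ⇒  d = (64I/π)^(1/4) = (64×1.350×10^6/π)^(1/4) = 72.4 mm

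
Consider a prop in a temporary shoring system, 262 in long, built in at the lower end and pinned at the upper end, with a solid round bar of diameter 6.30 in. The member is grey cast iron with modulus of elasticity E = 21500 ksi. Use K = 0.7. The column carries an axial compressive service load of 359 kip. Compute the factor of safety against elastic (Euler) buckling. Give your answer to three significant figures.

I = πd⁴/64 = π×6.30⁴/64 = 77.33 in⁴
Effective length L_e = K·L = 0.7 × 262 = 183.4 in
P_cr = π²EI / L_e² = π² × 21500×10³ × 77.33 / 183.4² = 4.878×10^5 lb
Factor of safety n = P_cr / P = 487.83 / 359 = 1.36

n ≈ 1.36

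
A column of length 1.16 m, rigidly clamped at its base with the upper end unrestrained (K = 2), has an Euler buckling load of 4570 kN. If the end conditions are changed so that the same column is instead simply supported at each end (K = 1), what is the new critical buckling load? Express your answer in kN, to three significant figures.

P_cr ≈ 18300 kN

P_cr ∝ 1/K², so P_cr,new = P_cr,old × (K_old/K_new)² = 4570 × (2/1)²
= 4570 × 4.000 = 18300 kN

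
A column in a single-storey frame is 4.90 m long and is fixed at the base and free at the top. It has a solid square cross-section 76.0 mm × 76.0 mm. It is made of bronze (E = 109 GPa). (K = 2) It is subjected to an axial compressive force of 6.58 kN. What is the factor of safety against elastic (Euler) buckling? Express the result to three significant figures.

n ≈ 4.73

I = a⁴/12 = 76.0⁴/12 = 2.780×10^6 mm⁴
I = 2.780×10^6 mm⁴ = 2.780×10^-6 m⁴
Effective length L_e = K·L = 2 × 4.90 = 9.800 m
P_cr = π²EI / L_e² = π² × 109×10⁹ × 2.780×10^-6 / 9.800² = 3.114×10^4 N
Factor of safety n = P_cr / P = 31.142 / 6.58 = 4.73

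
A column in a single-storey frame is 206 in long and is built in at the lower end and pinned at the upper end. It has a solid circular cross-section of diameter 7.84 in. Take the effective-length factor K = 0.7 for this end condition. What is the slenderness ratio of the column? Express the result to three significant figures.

For a solid circle r = d/4 = 7.84/4 = 1.960 in
L_e = K·L = 0.7 × 206 = 144.2 in
λ = L_e / r_min = 144.20 / 1.960 = 73.6

λ ≈ 73.6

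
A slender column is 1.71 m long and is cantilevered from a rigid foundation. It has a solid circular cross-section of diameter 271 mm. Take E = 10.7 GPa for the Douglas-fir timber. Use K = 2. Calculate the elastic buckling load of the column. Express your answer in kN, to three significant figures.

P_cr ≈ 2390 kN

I = πd⁴/64 = π×271⁴/64 = 2.648×10^8 mm⁴
I = 2.648×10^8 mm⁴ = 2.648×10^-4 m⁴
Effective length L_e = K·L = 2 × 1.71 = 3.420 m
P_cr = π²EI / L_e² = π² × 10.7×10⁹ × 2.648×10^-4 / 3.420² = 2.390×10^6 N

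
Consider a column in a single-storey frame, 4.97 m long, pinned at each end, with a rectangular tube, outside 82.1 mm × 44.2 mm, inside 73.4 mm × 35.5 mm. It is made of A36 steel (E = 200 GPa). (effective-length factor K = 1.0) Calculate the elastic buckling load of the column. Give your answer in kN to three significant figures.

Weak-axis I_min = (h_o·b_o³ − h_i·b_i³)/12 with b_o = 44.2, b_i = 35.50 mm (shorter outer/inner sides).
I_min = (82.1×44.2³ − 73.40×35.50³)/12 = 3.171×10^5 mm⁴
I = 3.171×10^5 mm⁴ = 3.171×10^-7 m⁴
Effective length L_e = K·L = 1 × 4.97 = 4.970 m
P_cr = π²EI / L_e² = π² × 200×10⁹ × 3.171×10^-7 / 4.970² = 2.534×10^4 N

P_cr ≈ 25.3 kN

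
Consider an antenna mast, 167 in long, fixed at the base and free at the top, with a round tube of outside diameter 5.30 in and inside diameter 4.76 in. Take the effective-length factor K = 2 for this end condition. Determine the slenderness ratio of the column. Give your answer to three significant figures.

λ ≈ 188

d_o = 5.30 in, d_i = 4.76 in
I = π(d_o⁴ − d_i⁴)/64 = π(5.30⁴ − 4.760⁴)/64 = 13.53 in⁴
A = 4.267 in²;  r_min = √(I/A) = √(13.53/4.267) = 1.781 in
L_e = K·L = 2 × 167 = 334.0 in
λ = L_e / r_min = 334.00 / 1.781 = 188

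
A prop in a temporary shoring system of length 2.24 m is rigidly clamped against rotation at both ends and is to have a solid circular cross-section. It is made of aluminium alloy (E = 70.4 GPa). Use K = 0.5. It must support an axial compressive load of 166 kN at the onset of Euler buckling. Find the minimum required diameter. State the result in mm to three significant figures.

L_e = K·L = 0.5 × 2.24 = 1.120 m
Required I = P_cr·L_e²/(π²E) = 1.660×10^5 × 1.120² / (π² × 7.04×10^10) = 2.997×10^-7 m⁴
I_req = 2.997×10^5 mm⁴
Solid circle: I = πd⁴/64  ⇒  d = (64I/π)^(1/4) = (64×2.997×10^5/π)^(1/4) = 49.7 mm

d ≈ 49.7 mm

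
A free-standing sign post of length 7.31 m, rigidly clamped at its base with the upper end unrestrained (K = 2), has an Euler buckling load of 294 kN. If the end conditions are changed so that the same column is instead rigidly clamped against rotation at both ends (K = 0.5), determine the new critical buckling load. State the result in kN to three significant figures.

P_cr ∝ 1/K², so P_cr,new = P_cr,old × (K_old/K_new)² = 294 × (2/0.5)²
= 294 × 16.00 = 4700 kN

P_cr ≈ 4700 kN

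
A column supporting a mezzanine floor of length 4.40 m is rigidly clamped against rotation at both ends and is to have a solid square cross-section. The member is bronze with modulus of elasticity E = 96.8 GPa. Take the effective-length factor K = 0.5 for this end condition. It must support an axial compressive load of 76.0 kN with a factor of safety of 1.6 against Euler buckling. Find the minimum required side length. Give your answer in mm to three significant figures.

Required P_cr = n·P = 1.6 × 76.0 = 121.6 kN
L_e = K·L = 0.5 × 4.40 = 2.200 m
Required I = P_cr·L_e²/(π²E) = 1.216×10^5 × 2.200² / (π² × 9.68×10^10) = 6.160×10^-7 m⁴
I_req = 6.160×10^5 mm⁴
Solid square: I = a⁴/12  ⇒  a = (12I)^(1/4) = (12×6.160×10^5)^(1/4) = 52.1 mm

a ≈ 52.1 mm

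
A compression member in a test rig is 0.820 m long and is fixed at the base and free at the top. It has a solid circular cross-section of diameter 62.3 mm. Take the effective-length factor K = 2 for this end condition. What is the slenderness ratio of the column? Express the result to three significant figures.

I = πd⁴/64 = π×62.3⁴/64 = 7.395×10^5 mm⁴
A = 3.048×10^3 mm²;  r_min = √(I/A) = √(7.395×10^5/3.048×10^3) = 15.58 mm
L_e = K·L = 2 × 0.820 m = 1.640 m = 1640.0 mm
λ = L_e / r_min = 1640.0 / 15.58 = 105

λ ≈ 105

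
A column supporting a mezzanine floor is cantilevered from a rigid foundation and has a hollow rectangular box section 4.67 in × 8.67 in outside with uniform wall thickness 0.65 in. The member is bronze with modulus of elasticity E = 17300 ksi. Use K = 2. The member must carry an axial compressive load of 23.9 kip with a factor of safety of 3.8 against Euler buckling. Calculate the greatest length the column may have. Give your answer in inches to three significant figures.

L_max ≈ 153 in

Inner dimensions: h_i = 8.67 − 2×0.65 = 7.370 in, b_i = 4.67 − 2×0.65 = 3.370 in
Weak-axis I_min = (h_o·b_o³ − h_i·b_i³)/12 with b_o = 4.67, b_i = 3.370 in (shorter outer/inner sides).
I_min = (8.67×4.67³ − 7.370×3.370³)/12 = 50.08 in⁴
Required critical load P_cr = n·P = 3.8 × 23.9 = 90.82 kip = 9.082×10^4 lb
From P_cr = π²EI/(K·L)²:  L = (1/K)·√(π²EI/P_cr) = (1/2)·√(π²×1.73×10^7×50.08/9.082×10^4)
L = 153 in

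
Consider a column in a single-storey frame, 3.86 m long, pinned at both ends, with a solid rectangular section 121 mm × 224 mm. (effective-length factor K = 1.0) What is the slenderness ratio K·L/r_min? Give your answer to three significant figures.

Buckling occurs about the weak axis: I_min = h·b³/12 with b = 121 mm (the shorter side).
I_min = 224×121³/12 = 3.307×10^7 mm⁴
A = 2.710×10^4 mm²;  r_min = √(I/A) = √(3.307×10^7/2.710×10^4) = 34.93 mm
L_e = K·L = 1 × 3.86 m = 3.860 m = 3860.0 mm
λ = L_e / r_min = 3860.0 / 34.93 = 111

λ ≈ 111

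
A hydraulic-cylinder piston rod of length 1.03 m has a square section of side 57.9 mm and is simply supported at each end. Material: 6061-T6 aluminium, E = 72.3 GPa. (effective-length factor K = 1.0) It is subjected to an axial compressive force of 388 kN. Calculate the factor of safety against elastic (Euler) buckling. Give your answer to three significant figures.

I = a⁴/12 = 57.9⁴/12 = 9.366×10^5 mm⁴
I = 9.366×10^5 mm⁴ = 9.366×10^-7 m⁴
Effective length L_e = K·L = 1 × 1.03 = 1.030 m
P_cr = π²EI / L_e² = π² × 72.3×10⁹ × 9.366×10^-7 / 1.030² = 6.299×10^5 N
Factor of safety n = P_cr / P = 629.94 / 388 = 1.62

n ≈ 1.62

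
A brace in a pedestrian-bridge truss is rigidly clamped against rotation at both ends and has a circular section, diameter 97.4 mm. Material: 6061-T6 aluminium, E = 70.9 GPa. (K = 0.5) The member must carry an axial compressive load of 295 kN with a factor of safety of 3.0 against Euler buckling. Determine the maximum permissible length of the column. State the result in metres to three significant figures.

I = πd⁴/64 = π×97.4⁴/64 = 4.418×10^6 mm⁴
I = 4.418×10^-6 m⁴
Required critical load P_cr = n·P = 3.0 × 295 = 885.0 kN = 8.850×10^5 N
From P_cr = π²EI/(K·L)²:  L = (1/K)·√(π²EI/P_cr) = (1/0.5)·√(π²×7.09×10^10×4.418×10^-6/8.850×10^5)
L = 3.74 m

L_max ≈ 3.74 m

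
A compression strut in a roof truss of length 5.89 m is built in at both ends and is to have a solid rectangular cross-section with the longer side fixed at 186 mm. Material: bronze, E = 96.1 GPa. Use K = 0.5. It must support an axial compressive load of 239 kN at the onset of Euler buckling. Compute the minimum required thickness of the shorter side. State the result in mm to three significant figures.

b ≈ 52.0 mm

L_e = K·L = 0.5 × 5.89 = 2.945 m
Required I = P_cr·L_e²/(π²E) = 2.390×10^5 × 2.945² / (π² × 9.61×10^10) = 2.185×10^-6 m⁴
I_req = 2.185×10^6 mm⁴
Rectangle, weak axis: I_min = h·b³/12 with h = 186 mm fixed  ⇒  b = (12I/h)^(1/3) = 52.0 mm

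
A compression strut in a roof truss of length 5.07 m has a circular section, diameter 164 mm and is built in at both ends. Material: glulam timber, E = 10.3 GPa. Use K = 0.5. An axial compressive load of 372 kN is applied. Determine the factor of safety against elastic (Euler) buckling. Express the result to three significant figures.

n ≈ 1.51

I = πd⁴/64 = π×164⁴/64 = 3.551×10^7 mm⁴
I = 3.551×10^7 mm⁴ = 3.551×10^-5 m⁴
Effective length L_e = K·L = 0.5 × 5.07 = 2.535 m
P_cr = π²EI / L_e² = π² × 10.3×10⁹ × 3.551×10^-5 / 2.535² = 5.617×10^5 N
Factor of safety n = P_cr / P = 561.73 / 372 = 1.51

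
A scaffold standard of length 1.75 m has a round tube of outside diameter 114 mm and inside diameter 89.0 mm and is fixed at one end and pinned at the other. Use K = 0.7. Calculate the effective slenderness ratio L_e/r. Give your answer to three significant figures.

d_o = 114 mm, d_i = 89.0 mm
I = π(d_o⁴ − d_i⁴)/64 = π(114⁴ − 89.00⁴)/64 = 5.211×10^6 mm⁴
A = 3.986×10^3 mm²;  r_min = √(I/A) = √(5.211×10^6/3.986×10^3) = 36.16 mm
L_e = K·L = 0.7 × 1.75 m = 1.225 m = 1225.0 mm
λ = L_e / r_min = 1225.0 / 36.16 = 33.9

λ ≈ 33.9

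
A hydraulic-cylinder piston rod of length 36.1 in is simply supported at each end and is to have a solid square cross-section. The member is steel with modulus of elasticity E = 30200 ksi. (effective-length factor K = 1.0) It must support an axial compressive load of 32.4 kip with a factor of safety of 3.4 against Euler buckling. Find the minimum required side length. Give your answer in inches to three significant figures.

Required P_cr = n·P = 3.4 × 32.4 = 110.2 kip
L_e = K·L = 1 × 36.1 = 36.10 in
Required I = P_cr·L_e²/(π²E) = 1.102×10^5 × 36.10² / (π² × 3.02×10^7) = 0.4817 in⁴
Solid square: I = a⁴/12  ⇒  a = (12I)^(1/4) = (12×0.4817)^(1/4) = 1.55 in

a ≈ 1.55 in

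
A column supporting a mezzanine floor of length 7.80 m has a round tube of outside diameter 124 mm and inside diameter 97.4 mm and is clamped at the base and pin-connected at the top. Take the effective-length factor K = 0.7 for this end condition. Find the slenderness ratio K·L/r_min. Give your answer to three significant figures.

λ ≈ 139

d_o = 124 mm, d_i = 97.4 mm
I = π(d_o⁴ − d_i⁴)/64 = π(124⁴ − 97.40⁴)/64 = 7.188×10^6 mm⁴
A = 4.625×10^3 mm²;  r_min = √(I/A) = √(7.188×10^6/4.625×10^3) = 39.42 mm
L_e = K·L = 0.7 × 7.80 m = 5.460 m = 5460.0 mm
λ = L_e / r_min = 5460.0 / 39.42 = 139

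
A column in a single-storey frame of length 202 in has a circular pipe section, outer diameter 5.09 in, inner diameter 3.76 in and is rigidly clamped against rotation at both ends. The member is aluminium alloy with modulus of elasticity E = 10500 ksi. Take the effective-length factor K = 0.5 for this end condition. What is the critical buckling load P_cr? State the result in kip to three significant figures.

P_cr ≈ 235 kip

d_o = 5.09 in, d_i = 3.76 in
I = π(d_o⁴ − d_i⁴)/64 = π(5.09⁴ − 3.760⁴)/64 = 23.14 in⁴
Effective length L_e = K·L = 0.5 × 202 = 101.0 in
P_cr = π²EI / L_e² = π² × 10500×10³ × 23.14 / 101.0² = 2.351×10^5 lb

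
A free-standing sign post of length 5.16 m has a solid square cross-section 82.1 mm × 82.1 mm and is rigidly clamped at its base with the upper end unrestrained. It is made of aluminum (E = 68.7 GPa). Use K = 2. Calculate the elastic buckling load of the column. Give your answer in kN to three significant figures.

P_cr ≈ 24.1 kN

I = a⁴/12 = 82.1⁴/12 = 3.786×10^6 mm⁴
I = 3.786×10^6 mm⁴ = 3.786×10^-6 m⁴
Effective length L_e = K·L = 2 × 5.16 = 10.32 m
P_cr = π²EI / L_e² = π² × 68.7×10⁹ × 3.786×10^-6 / 10.32² = 2.410×10^4 N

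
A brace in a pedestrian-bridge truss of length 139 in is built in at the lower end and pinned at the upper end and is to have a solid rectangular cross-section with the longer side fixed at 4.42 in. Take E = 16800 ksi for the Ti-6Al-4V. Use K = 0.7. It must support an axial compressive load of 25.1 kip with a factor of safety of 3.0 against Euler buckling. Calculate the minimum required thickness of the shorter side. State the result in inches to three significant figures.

b ≈ 2.27 in

Required P_cr = n·P = 3.0 × 25.1 = 75.30 kip
L_e = K·L = 0.7 × 139 = 97.30 in
Required I = P_cr·L_e²/(π²E) = 7.530×10^4 × 97.30² / (π² × 1.68×10^7) = 4.299 in⁴
Rectangle, weak axis: I_min = h·b³/12 with h = 4.42 in fixed  ⇒  b = (12I/h)^(1/3) = 2.27 in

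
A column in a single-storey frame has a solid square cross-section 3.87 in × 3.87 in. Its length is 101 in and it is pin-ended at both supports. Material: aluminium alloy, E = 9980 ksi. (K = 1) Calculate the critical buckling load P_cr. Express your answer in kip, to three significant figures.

P_cr ≈ 180 kip

I = a⁴/12 = 3.87⁴/12 = 18.69 in⁴
Effective length L_e = K·L = 1 × 101 = 101.0 in
P_cr = π²EI / L_e² = π² × 9980×10³ × 18.69 / 101.0² = 1.805×10^5 lb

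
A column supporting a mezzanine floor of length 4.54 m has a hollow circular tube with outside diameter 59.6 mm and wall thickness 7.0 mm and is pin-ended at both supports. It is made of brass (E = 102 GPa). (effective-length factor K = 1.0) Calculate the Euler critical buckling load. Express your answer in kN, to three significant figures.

P_cr ≈ 19.9 kN

Inner diameter d_i = 59.6 − 2×7.0 = 45.60 mm
I = π(d_o⁴ − d_i⁴)/64 = π(59.6⁴ − 45.60⁴)/64 = 4.071×10^5 mm⁴
I = 4.071×10^5 mm⁴ = 4.071×10^-7 m⁴
Effective length L_e = K·L = 1 × 4.54 = 4.540 m
P_cr = π²EI / L_e² = π² × 102×10⁹ × 4.071×10^-7 / 4.540² = 1.989×10^4 N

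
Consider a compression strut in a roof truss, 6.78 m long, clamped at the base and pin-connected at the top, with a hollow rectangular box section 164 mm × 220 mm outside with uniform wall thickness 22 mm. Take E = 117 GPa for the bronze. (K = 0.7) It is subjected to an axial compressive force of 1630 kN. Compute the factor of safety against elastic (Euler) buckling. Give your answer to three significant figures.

Inner dimensions: h_i = 220 − 2×22 = 176.0 mm, b_i = 164 − 2×22 = 120.0 mm
Weak-axis I_min = (h_o·b_o³ − h_i·b_i³)/12 with b_o = 164, b_i = 120.0 mm (shorter outer/inner sides).
I_min = (220×164³ − 176.0×120.0³)/12 = 5.552×10^7 mm⁴
I = 5.552×10^7 mm⁴ = 5.552×10^-5 m⁴
Effective length L_e = K·L = 0.7 × 6.78 = 4.746 m
P_cr = π²EI / L_e² = π² × 117×10⁹ × 5.552×10^-5 / 4.746² = 2.846×10^6 N
Factor of safety n = P_cr / P = 2846.5 / 1630 = 1.75

n ≈ 1.75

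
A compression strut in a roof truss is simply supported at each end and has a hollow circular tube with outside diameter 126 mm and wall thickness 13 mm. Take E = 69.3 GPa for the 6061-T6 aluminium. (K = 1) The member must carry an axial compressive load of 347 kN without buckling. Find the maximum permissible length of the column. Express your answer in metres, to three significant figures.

Inner diameter d_i = 126 − 2×13 = 100.0 mm
I = π(d_o⁴ − d_i⁴)/64 = π(126⁴ − 100.0⁴)/64 = 7.464×10^6 mm⁴
I = 7.464×10^-6 m⁴
At the buckling limit P_cr = P = 3.470×10^5 N
From P_cr = π²EI/(K·L)²:  L = (1/K)·√(π²EI/P_cr) = (1/1)·√(π²×6.93×10^10×7.464×10^-6/3.470×10^5)
L = 3.84 m

L_max ≈ 3.84 m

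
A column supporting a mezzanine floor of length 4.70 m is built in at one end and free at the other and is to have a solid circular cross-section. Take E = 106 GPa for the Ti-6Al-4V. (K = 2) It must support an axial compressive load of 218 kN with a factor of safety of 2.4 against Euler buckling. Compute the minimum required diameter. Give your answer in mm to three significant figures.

d ≈ 173 mm

Required P_cr = n·P = 2.4 × 218 = 523.2 kN
L_e = K·L = 2 × 4.70 = 9.400 m
Required I = P_cr·L_e²/(π²E) = 5.232×10^5 × 9.400² / (π² × 1.06×10^11) = 4.419×10^-5 m⁴
I_req = 4.419×10^7 mm⁴
Solid circle: I = πd⁴/64  ⇒  d = (64I/π)^(1/4) = (64×4.419×10^7/π)^(1/4) = 173 mm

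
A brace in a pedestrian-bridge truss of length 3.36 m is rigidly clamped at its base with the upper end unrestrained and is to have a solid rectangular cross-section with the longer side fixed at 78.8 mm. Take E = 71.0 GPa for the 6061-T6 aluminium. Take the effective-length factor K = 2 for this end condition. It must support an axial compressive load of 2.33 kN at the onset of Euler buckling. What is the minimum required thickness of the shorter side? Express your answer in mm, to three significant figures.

b ≈ 28.4 mm

L_e = K·L = 2 × 3.36 = 6.720 m
Required I = P_cr·L_e²/(π²E) = 2.330×10^3 × 6.720² / (π² × 7.10×10^10) = 1.502×10^-7 m⁴
I_req = 1.502×10^5 mm⁴
Rectangle, weak axis: I_min = h·b³/12 with h = 78.8 mm fixed  ⇒  b = (12I/h)^(1/3) = 28.4 mm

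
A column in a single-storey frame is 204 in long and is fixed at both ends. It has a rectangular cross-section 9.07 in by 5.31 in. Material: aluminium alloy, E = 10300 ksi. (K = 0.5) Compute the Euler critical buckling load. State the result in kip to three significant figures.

Buckling occurs about the weak axis: I_min = h·b³/12 with b = 5.31 in (the shorter side).
I_min = 9.07×5.31³/12 = 113.2 in⁴
Effective length L_e = K·L = 0.5 × 204 = 102.0 in
P_cr = π²EI / L_e² = π² × 10300×10³ × 113.2 / 102.0² = 1.106×10^6 lb

P_cr ≈ 1110 kip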